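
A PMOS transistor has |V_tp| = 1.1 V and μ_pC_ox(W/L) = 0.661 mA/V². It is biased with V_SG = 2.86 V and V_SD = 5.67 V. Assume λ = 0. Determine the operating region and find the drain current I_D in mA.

Saturation; I_D = 1.02 mA

V_ov = V_SG − |V_tp| = 2.86 − 1.1 = 1.76 V.
Since V_SD = 5.67 V ≥ V_ov = 1.76 V, the device is in saturation.
I_D = ½ k_p V_ov² = 0.5 × 0.661 × 1.76² = 1.02 mA.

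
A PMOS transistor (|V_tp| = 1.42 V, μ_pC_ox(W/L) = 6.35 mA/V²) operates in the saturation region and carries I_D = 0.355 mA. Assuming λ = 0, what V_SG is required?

V_SG = 1.75 V

In saturation I_D = ½ k_p (V_SG − |V_tp|)², so V_SG − |V_tp| = √(2 I_D / k_p) = √(2 × 0.355 / 6.35) = 0.334 V.
V_SG = 1.42 + 0.334 = 1.75 V.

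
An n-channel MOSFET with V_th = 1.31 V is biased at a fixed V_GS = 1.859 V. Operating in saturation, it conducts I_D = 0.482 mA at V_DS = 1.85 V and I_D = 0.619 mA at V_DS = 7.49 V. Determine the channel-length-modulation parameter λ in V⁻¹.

λ = 0.0556 V⁻¹

With V_GS fixed, I_D ∝ (1 + λ V_DS) in saturation, so I_D2/I_D1 = (1 + λ V_DS2)/(1 + λ V_DS1).
0.619/0.482 = 1.284 = (1 + 7.49 λ)/(1 + 1.85 λ).
Solving: λ (I_D1 V_DS2 − I_D2 V_DS1) = I_D2 − I_D1, so λ = (0.619 − 0.482) / (0.482 × 7.49 − 0.619 × 1.85) = 0.137 / 2.47 = 0.0556 V⁻¹.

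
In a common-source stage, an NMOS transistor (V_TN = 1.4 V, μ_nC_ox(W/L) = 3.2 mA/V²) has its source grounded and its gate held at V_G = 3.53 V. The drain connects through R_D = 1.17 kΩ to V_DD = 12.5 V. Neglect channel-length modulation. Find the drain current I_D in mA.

I_D = 7.26 mA

V_GS = V_G = 3.53 V, so V_ov = 3.53 − 1.4 = 2.13 V.
Assume saturation: I_D = ½ k_n V_ov² = 0.5 × 3.2 × 2.13² = 7.26 mA, giving V_DS = V_DD − I_D R_D = 12.5 − 7.26 × 1.17 = 4.01 V.
V_DS = 4.01 V ≥ V_ov = 2.13 V, confirming saturation.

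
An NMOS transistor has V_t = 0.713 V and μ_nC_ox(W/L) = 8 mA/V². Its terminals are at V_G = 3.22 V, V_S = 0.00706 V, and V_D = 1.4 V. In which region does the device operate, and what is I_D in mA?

Triode; I_D = 20.1 mA

V_GS = V_G − V_S = 3.22 − 0.00706 = 3.21 V; V_DS = V_D − V_S = 1.4 − 0.00706 = 1.39 V.
V_ov = V_GS − V_t = 3.21 − 0.713 = 2.5 V.
Since V_DS = 1.39 V < V_ov = 2.5 V, the device is in the triode region.
I_D = k_n [V_ov · V_DS − ½ V_DS²] = 8 × [2.5 × 1.39 − 0.5 × 1.39²] = 20.1 mA.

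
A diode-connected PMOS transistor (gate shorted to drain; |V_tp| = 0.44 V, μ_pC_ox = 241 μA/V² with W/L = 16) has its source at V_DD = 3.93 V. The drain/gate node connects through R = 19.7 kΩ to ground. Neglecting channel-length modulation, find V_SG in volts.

With gate tied to drain, V_SG = V_SD ≥ V_SG − |V_tp|, so the device is in saturation.
k_p = μ_pC_ox · (W/L) = 3.856 mA/V².
KCL at the drain: ½ k_p (V_SG − |V_tp|)² = (V_DD − V_SG)/R.
Let x = V_SG − 0.44. Then 38 x² + x − 3.49 = 0, giving x = 0.29 V (positive root), so V_SG = 0.73 V.
I_D = (V_DD − V_SG)/R = (3.93 − 0.73) / 19.7 = 0.162 mA.

V_SG = 0.730 V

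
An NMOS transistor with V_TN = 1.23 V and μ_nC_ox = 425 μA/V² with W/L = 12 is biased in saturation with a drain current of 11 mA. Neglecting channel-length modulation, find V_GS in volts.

k_n = μ_nC_ox · (W/L) = 5.1 mA/V².
In saturation I_D = ½ k_n (V_GS − V_TN)², so V_GS − V_TN = √(2 I_D / k_n) = √(2 × 11 / 5.1) = 2.08 V.
V_GS = 1.23 + 2.08 = 3.31 V.

V_GS = 3.31 V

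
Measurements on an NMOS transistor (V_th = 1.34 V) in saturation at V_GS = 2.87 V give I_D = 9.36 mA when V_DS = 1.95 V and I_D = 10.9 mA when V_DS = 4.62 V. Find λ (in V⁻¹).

λ = 0.0700 V⁻¹

With V_GS fixed, I_D ∝ (1 + λ V_DS) in saturation, so I_D2/I_D1 = (1 + λ V_DS2)/(1 + λ V_DS1).
10.9/9.36 = 1.165 = (1 + 4.62 λ)/(1 + 1.95 λ).
Solving: λ (I_D1 V_DS2 − I_D2 V_DS1) = I_D2 − I_D1, so λ = (10.9 − 9.36) / (9.36 × 4.62 − 10.9 × 1.95) = 1.54 / 22 = 0.07 V⁻¹.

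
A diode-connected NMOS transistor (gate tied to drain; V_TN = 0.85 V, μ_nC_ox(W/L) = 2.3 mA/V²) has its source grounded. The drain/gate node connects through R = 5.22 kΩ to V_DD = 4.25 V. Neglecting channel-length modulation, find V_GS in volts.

V_GS = 1.52 V

With gate tied to drain, V_GS = V_DS ≥ V_GS − V_TN, so the device is in saturation.
KCL at the drain: ½ k_n (V_GS − V_TN)² = (V_DD − V_GS)/R.
Let x = V_GS − 0.85. Then 6 x² + x − 3.4 = 0, giving x = 0.674 V (positive root), so V_GS = 1.52 V.
I_D = (V_DD − V_GS)/R = (4.25 − 1.52) / 5.22 = 0.522 mA.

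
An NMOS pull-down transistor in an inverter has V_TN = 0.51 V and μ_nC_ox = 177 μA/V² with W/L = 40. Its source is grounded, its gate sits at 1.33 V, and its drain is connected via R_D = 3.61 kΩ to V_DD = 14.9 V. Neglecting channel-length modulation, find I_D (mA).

V_GS = V_G = 1.33 V, so V_ov = 1.33 − 0.51 = 0.82 V.
k_n = μ_nC_ox · (W/L) = 7.08 mA/V².
Assume saturation: I_D = ½ k_n V_ov² = 0.5 × 7.08 × 0.82² = 2.38 mA, giving V_DS = V_DD − I_D R_D = 14.9 − 2.38 × 3.61 = 6.31 V.
V_DS = 6.31 V ≥ V_ov = 0.82 V, confirming saturation.

I_D = 2.38 mA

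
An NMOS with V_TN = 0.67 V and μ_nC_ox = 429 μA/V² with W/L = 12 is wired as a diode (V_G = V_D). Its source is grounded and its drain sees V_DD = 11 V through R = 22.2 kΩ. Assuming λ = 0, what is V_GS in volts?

V_GS = 1.09 V

With gate tied to drain, V_GS = V_DS ≥ V_GS − V_TN, so the device is in saturation.
k_n = μ_nC_ox · (W/L) = 5.148 mA/V².
KCL at the drain: ½ k_n (V_GS − V_TN)² = (V_DD − V_GS)/R.
Let x = V_GS − 0.67. Then 57.1 x² + x − 10.33 = 0, giving x = 0.417 V (positive root), so V_GS = 1.09 V.
I_D = (V_DD − V_GS)/R = (11 − 1.09) / 22.2 = 0.447 mA.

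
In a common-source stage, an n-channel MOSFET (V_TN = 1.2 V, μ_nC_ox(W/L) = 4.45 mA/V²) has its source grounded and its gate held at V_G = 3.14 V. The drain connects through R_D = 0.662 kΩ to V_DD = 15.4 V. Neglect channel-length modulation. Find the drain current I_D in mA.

V_GS = V_G = 3.14 V, so V_ov = 3.14 − 1.2 = 1.94 V.
Assume saturation: I_D = ½ k_n V_ov² = 0.5 × 4.45 × 1.94² = 8.37 mA, giving V_DS = V_DD − I_D R_D = 15.4 − 8.37 × 0.662 = 9.86 V.
V_DS = 9.86 V ≥ V_ov = 1.94 V, confirming saturation.

I_D = 8.37 mA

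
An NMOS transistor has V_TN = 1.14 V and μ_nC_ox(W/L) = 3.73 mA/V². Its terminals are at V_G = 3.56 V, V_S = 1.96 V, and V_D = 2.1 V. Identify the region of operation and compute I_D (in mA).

V_GS = V_G − V_S = 3.56 − 1.96 = 1.6 V; V_DS = V_D − V_S = 2.1 − 1.96 = 0.14 V.
V_ov = V_GS − V_TN = 1.6 − 1.14 = 0.46 V.
Since V_DS = 0.14 V < V_ov = 0.46 V, the device is in the triode region.
I_D = k_n [V_ov · V_DS − ½ V_DS²] = 3.73 × [0.46 × 0.14 − 0.5 × 0.14²] = 0.204 mA.

Triode; I_D = 0.204 mA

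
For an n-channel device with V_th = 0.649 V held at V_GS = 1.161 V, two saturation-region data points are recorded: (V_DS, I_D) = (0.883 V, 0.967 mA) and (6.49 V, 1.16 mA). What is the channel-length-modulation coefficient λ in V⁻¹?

With V_GS fixed, I_D ∝ (1 + λ V_DS) in saturation, so I_D2/I_D1 = (1 + λ V_DS2)/(1 + λ V_DS1).
1.16/0.967 = 1.2 = (1 + 6.49 λ)/(1 + 0.883 λ).
Solving: λ (I_D1 V_DS2 − I_D2 V_DS1) = I_D2 − I_D1, so λ = (1.16 − 0.967) / (0.967 × 6.49 − 1.16 × 0.883) = 0.193 / 5.25 = 0.0368 V⁻¹.

λ = 0.0368 V⁻¹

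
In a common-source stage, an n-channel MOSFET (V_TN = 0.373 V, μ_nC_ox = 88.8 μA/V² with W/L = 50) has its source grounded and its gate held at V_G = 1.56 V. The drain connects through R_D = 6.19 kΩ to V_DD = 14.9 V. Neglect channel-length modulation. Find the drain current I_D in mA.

I_D = 2.31 mA

V_GS = V_G = 1.56 V, so V_ov = 1.56 − 0.373 = 1.19 V.
k_n = μ_nC_ox · (W/L) = 4.44 mA/V².
Assume saturation: I_D = ½ k_n V_ov² = 0.5 × 4.44 × 1.19² = 3.13 mA, giving V_DS = V_DD − I_D R_D = 14.9 − 3.13 × 6.19 = -4.46 V.
But -4.46 V < V_ov = 1.19 V, so the device is actually in triode.
In triode I_D = k_n[V_ov V_DS − ½ V_DS²] and I_D = (V_DD − V_DS)/R_D. Equating: 13.7 V_DS² − 33.62 V_DS + 14.9 = 0, giving V_DS = 0.581 V (the root below V_ov).
I_D = (14.9 − 0.581) / 6.19 = 2.31 mA.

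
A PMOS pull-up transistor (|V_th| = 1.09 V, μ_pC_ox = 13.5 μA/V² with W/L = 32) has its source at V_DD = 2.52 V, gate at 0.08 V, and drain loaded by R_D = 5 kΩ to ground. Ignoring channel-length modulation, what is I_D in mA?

V_SG = V_DD − V_G = 2.52 − 0.08 = 2.44 V, so V_ov = 2.44 − 1.09 = 1.35 V.
k_p = μ_pC_ox · (W/L) = 0.432 mA/V².
Assume saturation: I_D = ½ k_p V_ov² = 0.5 × 0.432 × 1.35² = 0.394 mA, giving V_SD = V_DD − I_D R_D = 2.52 − 0.394 × 5 = 0.552 V.
But 0.552 V < V_ov = 1.35 V, so the device is actually in triode.
In triode I_D = k_p[V_ov V_SD − ½ V_SD²] and I_D = (V_DD − V_SD)/R_D. Equating: 1.08 V_SD² − 3.916 V_SD + 2.52 = 0, giving V_SD = 0.836 V (the root below V_ov).
I_D = (2.52 − 0.836) / 5 = 0.337 mA.

I_D = 0.337 mA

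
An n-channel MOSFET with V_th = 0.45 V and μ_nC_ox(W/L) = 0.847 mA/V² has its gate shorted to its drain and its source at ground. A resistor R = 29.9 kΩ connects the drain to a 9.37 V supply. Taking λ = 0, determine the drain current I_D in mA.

With gate tied to drain, V_GS = V_DS ≥ V_GS − V_th, so the device is in saturation.
KCL at the drain: ½ k_n (V_GS − V_th)² = (V_DD − V_GS)/R.
Let x = V_GS − 0.45. Then 12.7 x² + x − 8.92 = 0, giving x = 0.801 V (positive root), so V_GS = 1.25 V.
I_D = (V_DD − V_GS)/R = (9.37 − 1.25) / 29.9 = 0.272 mA.

I_D = 0.272 mA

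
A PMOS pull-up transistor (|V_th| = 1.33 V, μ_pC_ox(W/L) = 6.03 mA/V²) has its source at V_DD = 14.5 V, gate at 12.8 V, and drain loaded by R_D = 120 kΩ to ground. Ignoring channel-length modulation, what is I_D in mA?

V_SG = V_DD − V_G = 14.5 − 12.8 = 1.7 V, so V_ov = 1.7 − 1.33 = 0.37 V.
Assume saturation: I_D = ½ k_p V_ov² = 0.5 × 6.03 × 0.37² = 0.413 mA, giving V_SD = V_DD − I_D R_D = 14.5 − 0.413 × 120 = -35 V.
But -35 V < V_ov = 0.37 V, so the device is actually in triode.
In triode I_D = k_p[V_ov V_SD − ½ V_SD²] and I_D = (V_DD − V_SD)/R_D. Equating: 362 V_SD² − 268.7 V_SD + 14.5 = 0, giving V_SD = 0.0586 V (the root below V_ov).
I_D = (14.5 − 0.0586) / 120 = 0.12 mA.

I_D = 0.120 mA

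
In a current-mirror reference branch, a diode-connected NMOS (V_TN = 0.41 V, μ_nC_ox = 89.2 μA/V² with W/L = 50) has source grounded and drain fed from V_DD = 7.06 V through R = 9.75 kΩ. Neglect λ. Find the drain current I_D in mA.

I_D = 0.628 mA

With gate tied to drain, V_GS = V_DS ≥ V_GS − V_TN, so the device is in saturation.
k_n = μ_nC_ox · (W/L) = 4.46 mA/V².
KCL at the drain: ½ k_n (V_GS − V_TN)² = (V_DD − V_GS)/R.
Let x = V_GS − 0.41. Then 21.7 x² + x − 6.65 = 0, giving x = 0.531 V (positive root), so V_GS = 0.941 V.
I_D = (V_DD − V_GS)/R = (7.06 − 0.941) / 9.75 = 0.628 mA.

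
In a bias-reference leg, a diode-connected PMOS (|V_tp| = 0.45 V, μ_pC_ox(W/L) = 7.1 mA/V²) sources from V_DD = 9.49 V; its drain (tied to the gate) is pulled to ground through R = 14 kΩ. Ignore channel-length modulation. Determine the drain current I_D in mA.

With gate tied to drain, V_SG = V_SD ≥ V_SG − |V_tp|, so the device is in saturation.
KCL at the drain: ½ k_p (V_SG − |V_tp|)² = (V_DD − V_SG)/R.
Let x = V_SG − 0.45. Then 49.7 x² + x − 9.04 = 0, giving x = 0.417 V (positive root), so V_SG = 0.867 V.
I_D = (V_DD − V_SG)/R = (9.49 − 0.867) / 14 = 0.616 mA.

I_D = 0.616 mA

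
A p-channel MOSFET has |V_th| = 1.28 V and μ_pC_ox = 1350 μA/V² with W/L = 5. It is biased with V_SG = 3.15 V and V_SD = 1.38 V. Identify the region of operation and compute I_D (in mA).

Triode; I_D = 11.0 mA

k_p = μ_pC_ox · (W/L) = 6.75 mA/V².
V_ov = V_SG − |V_th| = 3.15 − 1.28 = 1.87 V.
Since V_SD = 1.38 V < V_ov = 1.87 V, the device is in the triode region.
I_D = k_p [V_ov · V_SD − ½ V_SD²] = 6.75 × [1.87 × 1.38 − 0.5 × 1.38²] = 11 mA.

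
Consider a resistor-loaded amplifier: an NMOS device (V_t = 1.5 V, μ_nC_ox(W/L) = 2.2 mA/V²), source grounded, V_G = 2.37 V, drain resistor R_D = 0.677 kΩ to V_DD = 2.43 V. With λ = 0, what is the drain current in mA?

V_GS = V_G = 2.37 V, so V_ov = 2.37 − 1.5 = 0.87 V.
Assume saturation: I_D = ½ k_n V_ov² = 0.5 × 2.2 × 0.87² = 0.833 mA, giving V_DS = V_DD − I_D R_D = 2.43 − 0.833 × 0.677 = 1.87 V.
V_DS = 1.87 V ≥ V_ov = 0.87 V, confirming saturation.

I_D = 0.833 mA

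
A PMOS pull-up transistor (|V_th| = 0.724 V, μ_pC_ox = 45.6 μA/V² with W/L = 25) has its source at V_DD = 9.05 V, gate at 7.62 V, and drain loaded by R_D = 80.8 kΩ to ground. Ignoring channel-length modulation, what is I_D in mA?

V_SG = V_DD − V_G = 9.05 − 7.62 = 1.43 V, so V_ov = 1.43 − 0.724 = 0.706 V.
k_p = μ_pC_ox · (W/L) = 1.14 mA/V².
Assume saturation: I_D = ½ k_p V_ov² = 0.5 × 1.14 × 0.706² = 0.284 mA, giving V_SD = V_DD − I_D R_D = 9.05 − 0.284 × 80.8 = -13.9 V.
But -13.9 V < V_ov = 0.706 V, so the device is actually in triode.
In triode I_D = k_p[V_ov V_SD − ½ V_SD²] and I_D = (V_DD − V_SD)/R_D. Equating: 46.1 V_SD² − 66.03 V_SD + 9.05 = 0, giving V_SD = 0.153 V (the root below V_ov).
I_D = (9.05 − 0.153) / 80.8 = 0.11 mA.

I_D = 0.110 mA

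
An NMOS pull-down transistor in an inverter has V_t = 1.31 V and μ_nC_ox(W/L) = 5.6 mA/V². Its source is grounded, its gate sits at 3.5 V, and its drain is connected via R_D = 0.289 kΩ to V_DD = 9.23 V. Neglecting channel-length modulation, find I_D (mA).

I_D = 13.4 mA

V_GS = V_G = 3.5 V, so V_ov = 3.5 − 1.31 = 2.19 V.
Assume saturation: I_D = ½ k_n V_ov² = 0.5 × 5.6 × 2.19² = 13.4 mA, giving V_DS = V_DD − I_D R_D = 9.23 − 13.4 × 0.289 = 5.35 V.
V_DS = 5.35 V ≥ V_ov = 2.19 V, confirming saturation.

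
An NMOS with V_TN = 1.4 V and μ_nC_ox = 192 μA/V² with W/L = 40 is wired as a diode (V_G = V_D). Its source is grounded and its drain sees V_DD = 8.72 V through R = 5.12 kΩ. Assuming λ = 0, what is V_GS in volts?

With gate tied to drain, V_GS = V_DS ≥ V_GS − V_TN, so the device is in saturation.
k_n = μ_nC_ox · (W/L) = 7.68 mA/V².
KCL at the drain: ½ k_n (V_GS − V_TN)² = (V_DD − V_GS)/R.
Let x = V_GS − 1.4. Then 19.7 x² + x − 7.32 = 0, giving x = 0.585 V (positive root), so V_GS = 1.99 V.
I_D = (V_DD − V_GS)/R = (8.72 − 1.99) / 5.12 = 1.32 mA.

V_GS = 1.99 V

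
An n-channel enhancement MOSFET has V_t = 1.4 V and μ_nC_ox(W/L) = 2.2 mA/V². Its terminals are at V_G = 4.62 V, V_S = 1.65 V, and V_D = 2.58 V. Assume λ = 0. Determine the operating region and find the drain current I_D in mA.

Triode; I_D = 2.26 mA

V_GS = V_G − V_S = 4.62 − 1.65 = 2.97 V; V_DS = V_D − V_S = 2.58 − 1.65 = 0.93 V.
V_ov = V_GS − V_t = 2.97 − 1.4 = 1.57 V.
Since V_DS = 0.93 V < V_ov = 1.57 V, the device is in the triode region.
I_D = k_n [V_ov · V_DS − ½ V_DS²] = 2.2 × [1.57 × 0.93 − 0.5 × 0.93²] = 2.26 mA.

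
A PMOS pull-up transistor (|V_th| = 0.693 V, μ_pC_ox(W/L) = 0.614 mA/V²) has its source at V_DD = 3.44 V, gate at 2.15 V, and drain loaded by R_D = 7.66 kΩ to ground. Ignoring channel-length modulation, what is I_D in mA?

V_SG = V_DD − V_G = 3.44 − 2.15 = 1.29 V, so V_ov = 1.29 − 0.693 = 0.597 V.
Assume saturation: I_D = ½ k_p V_ov² = 0.5 × 0.614 × 0.597² = 0.109 mA, giving V_SD = V_DD − I_D R_D = 3.44 − 0.109 × 7.66 = 2.6 V.
V_SD = 2.6 V ≥ V_ov = 0.597 V, confirming saturation.

I_D = 0.109 mA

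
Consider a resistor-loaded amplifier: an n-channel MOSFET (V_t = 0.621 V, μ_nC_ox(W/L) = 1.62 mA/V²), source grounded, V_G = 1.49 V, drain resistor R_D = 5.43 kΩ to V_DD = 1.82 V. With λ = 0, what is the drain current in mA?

V_GS = V_G = 1.49 V, so V_ov = 1.49 − 0.621 = 0.869 V.
Assume saturation: I_D = ½ k_n V_ov² = 0.5 × 1.62 × 0.869² = 0.612 mA, giving V_DS = V_DD − I_D R_D = 1.82 − 0.612 × 5.43 = -1.5 V.
But -1.5 V < V_ov = 0.869 V, so the device is actually in triode.
In triode I_D = k_n[V_ov V_DS − ½ V_DS²] and I_D = (V_DD − V_DS)/R_D. Equating: 4.4 V_DS² − 8.644 V_DS + 1.82 = 0, giving V_DS = 0.24 V (the root below V_ov).
I_D = (1.82 − 0.24) / 5.43 = 0.291 mA.

I_D = 0.291 mA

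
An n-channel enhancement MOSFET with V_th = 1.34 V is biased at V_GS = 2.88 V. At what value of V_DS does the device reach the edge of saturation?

The boundary between triode and saturation is V_DS = V_GS − V_th = V_ov.
V_ov = 2.88 − 1.34 = 1.54 V.

V_DS,sat = 1.54 V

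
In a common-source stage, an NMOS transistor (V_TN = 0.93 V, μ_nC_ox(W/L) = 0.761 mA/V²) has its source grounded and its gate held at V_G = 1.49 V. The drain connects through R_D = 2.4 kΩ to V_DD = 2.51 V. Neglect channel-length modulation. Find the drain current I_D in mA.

V_GS = V_G = 1.49 V, so V_ov = 1.49 − 0.93 = 0.56 V.
Assume saturation: I_D = ½ k_n V_ov² = 0.5 × 0.761 × 0.56² = 0.119 mA, giving V_DS = V_DD − I_D R_D = 2.51 − 0.119 × 2.4 = 2.22 V.
V_DS = 2.22 V ≥ V_ov = 0.56 V, confirming saturation.

I_D = 0.119 mA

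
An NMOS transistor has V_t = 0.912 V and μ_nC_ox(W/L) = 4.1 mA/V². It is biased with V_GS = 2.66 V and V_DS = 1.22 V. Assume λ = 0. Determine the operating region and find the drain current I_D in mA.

V_ov = V_GS − V_t = 2.66 − 0.912 = 1.75 V.
Since V_DS = 1.22 V < V_ov = 1.75 V, the device is in the triode region.
I_D = k_n [V_ov · V_DS − ½ V_DS²] = 4.1 × [1.75 × 1.22 − 0.5 × 1.22²] = 5.69 mA.

Triode; I_D = 5.69 mA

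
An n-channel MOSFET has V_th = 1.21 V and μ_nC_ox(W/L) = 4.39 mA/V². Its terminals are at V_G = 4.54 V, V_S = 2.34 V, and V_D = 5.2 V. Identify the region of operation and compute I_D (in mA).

V_GS = V_G − V_S = 4.54 − 2.34 = 2.2 V; V_DS = V_D − V_S = 5.2 − 2.34 = 2.86 V.
V_ov = V_GS − V_th = 2.2 − 1.21 = 0.99 V.
Since V_DS = 2.86 V ≥ V_ov = 0.99 V, the device is in saturation.
I_D = ½ k_n V_ov² = 0.5 × 4.39 × 0.99² = 2.15 mA.

Saturation; I_D = 2.15 mA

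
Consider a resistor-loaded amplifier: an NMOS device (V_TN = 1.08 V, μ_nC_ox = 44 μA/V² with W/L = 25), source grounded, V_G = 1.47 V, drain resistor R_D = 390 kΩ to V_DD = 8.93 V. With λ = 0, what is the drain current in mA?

I_D = 0.0228 mA

V_GS = V_G = 1.47 V, so V_ov = 1.47 − 1.08 = 0.39 V.
k_n = μ_nC_ox · (W/L) = 1.1 mA/V².
Assume saturation: I_D = ½ k_n V_ov² = 0.5 × 1.1 × 0.39² = 0.0837 mA, giving V_DS = V_DD − I_D R_D = 8.93 − 0.0837 × 390 = -23.7 V.
But -23.7 V < V_ov = 0.39 V, so the device is actually in triode.
In triode I_D = k_n[V_ov V_DS − ½ V_DS²] and I_D = (V_DD − V_DS)/R_D. Equating: 215 V_DS² − 168.3 V_DS + 8.93 = 0, giving V_DS = 0.0572 V (the root below V_ov).
I_D = (8.93 − 0.0572) / 390 = 0.0228 mA.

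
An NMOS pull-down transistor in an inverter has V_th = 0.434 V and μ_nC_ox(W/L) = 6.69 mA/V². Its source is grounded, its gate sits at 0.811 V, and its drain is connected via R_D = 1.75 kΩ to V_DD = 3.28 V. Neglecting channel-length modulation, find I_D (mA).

V_GS = V_G = 0.811 V, so V_ov = 0.811 − 0.434 = 0.377 V.
Assume saturation: I_D = ½ k_n V_ov² = 0.5 × 6.69 × 0.377² = 0.475 mA, giving V_DS = V_DD − I_D R_D = 3.28 − 0.475 × 1.75 = 2.45 V.
V_DS = 2.45 V ≥ V_ov = 0.377 V, confirming saturation.

I_D = 0.475 mA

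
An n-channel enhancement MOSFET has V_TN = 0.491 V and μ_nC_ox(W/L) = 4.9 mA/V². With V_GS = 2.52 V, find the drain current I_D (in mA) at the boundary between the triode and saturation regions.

At the boundary V_DS = V_ov = V_GS − V_TN = 2.52 − 0.491 = 2.03 V.
I_D = ½ k_n V_ov² = 0.5 × 4.9 × 2.03² = 10.1 mA.

I_D = 10.1 mA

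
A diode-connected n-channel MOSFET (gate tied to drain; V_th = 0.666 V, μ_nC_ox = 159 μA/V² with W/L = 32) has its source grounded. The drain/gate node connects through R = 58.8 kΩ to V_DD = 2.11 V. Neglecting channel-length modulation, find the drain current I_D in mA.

With gate tied to drain, V_GS = V_DS ≥ V_GS − V_th, so the device is in saturation.
k_n = μ_nC_ox · (W/L) = 5.088 mA/V².
KCL at the drain: ½ k_n (V_GS − V_th)² = (V_DD − V_GS)/R.
Let x = V_GS − 0.666. Then 150 x² + x − 1.444 = 0, giving x = 0.095 V (positive root), so V_GS = 0.761 V.
I_D = (V_DD − V_GS)/R = (2.11 − 0.761) / 58.8 = 0.0229 mA.

I_D = 0.0229 mA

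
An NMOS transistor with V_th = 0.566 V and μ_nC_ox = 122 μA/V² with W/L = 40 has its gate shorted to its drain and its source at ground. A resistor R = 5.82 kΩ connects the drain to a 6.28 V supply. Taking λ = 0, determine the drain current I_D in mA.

I_D = 0.879 mA

With gate tied to drain, V_GS = V_DS ≥ V_GS − V_th, so the device is in saturation.
k_n = μ_nC_ox · (W/L) = 4.88 mA/V².
KCL at the drain: ½ k_n (V_GS − V_th)² = (V_DD − V_GS)/R.
Let x = V_GS − 0.566. Then 14.2 x² + x − 5.714 = 0, giving x = 0.6 V (positive root), so V_GS = 1.17 V.
I_D = (V_DD − V_GS)/R = (6.28 − 1.17) / 5.82 = 0.879 mA.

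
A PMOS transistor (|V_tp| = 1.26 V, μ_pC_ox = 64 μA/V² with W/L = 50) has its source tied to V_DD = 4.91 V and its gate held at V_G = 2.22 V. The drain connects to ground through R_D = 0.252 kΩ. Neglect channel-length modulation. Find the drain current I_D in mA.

V_SG = V_DD − V_G = 4.91 − 2.22 = 2.69 V, so V_ov = 2.69 − 1.26 = 1.43 V.
k_p = μ_pC_ox · (W/L) = 3.2 mA/V².
Assume saturation: I_D = ½ k_p V_ov² = 0.5 × 3.2 × 1.43² = 3.27 mA, giving V_SD = V_DD − I_D R_D = 4.91 − 3.27 × 0.252 = 4.09 V.
V_SD = 4.09 V ≥ V_ov = 1.43 V, confirming saturation.

I_D = 3.27 mA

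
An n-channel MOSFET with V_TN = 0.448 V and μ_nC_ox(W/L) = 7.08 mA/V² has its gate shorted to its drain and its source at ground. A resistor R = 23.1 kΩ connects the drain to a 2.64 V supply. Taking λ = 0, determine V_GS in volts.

V_GS = 0.606 V

With gate tied to drain, V_GS = V_DS ≥ V_GS − V_TN, so the device is in saturation.
KCL at the drain: ½ k_n (V_GS − V_TN)² = (V_DD − V_GS)/R.
Let x = V_GS − 0.448. Then 81.8 x² + x − 2.192 = 0, giving x = 0.158 V (positive root), so V_GS = 0.606 V.
I_D = (V_DD − V_GS)/R = (2.64 − 0.606) / 23.1 = 0.0881 mA.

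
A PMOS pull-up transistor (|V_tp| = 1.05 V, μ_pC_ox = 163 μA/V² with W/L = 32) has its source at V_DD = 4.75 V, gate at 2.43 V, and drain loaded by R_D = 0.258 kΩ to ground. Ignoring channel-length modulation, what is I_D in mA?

V_SG = V_DD − V_G = 4.75 − 2.43 = 2.32 V, so V_ov = 2.32 − 1.05 = 1.27 V.
k_p = μ_pC_ox · (W/L) = 5.216 mA/V².
Assume saturation: I_D = ½ k_p V_ov² = 0.5 × 5.216 × 1.27² = 4.21 mA, giving V_SD = V_DD − I_D R_D = 4.75 − 4.21 × 0.258 = 3.66 V.
V_SD = 3.66 V ≥ V_ov = 1.27 V, confirming saturation.

I_D = 4.21 mA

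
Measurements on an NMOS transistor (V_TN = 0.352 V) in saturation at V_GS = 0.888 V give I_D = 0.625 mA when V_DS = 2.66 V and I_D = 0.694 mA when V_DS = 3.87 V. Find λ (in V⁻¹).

λ = 0.120 V⁻¹

With V_GS fixed, I_D ∝ (1 + λ V_DS) in saturation, so I_D2/I_D1 = (1 + λ V_DS2)/(1 + λ V_DS1).
0.694/0.625 = 1.11 = (1 + 3.87 λ)/(1 + 2.66 λ).
Solving: λ (I_D1 V_DS2 − I_D2 V_DS1) = I_D2 − I_D1, so λ = (0.694 − 0.625) / (0.625 × 3.87 − 0.694 × 2.66) = 0.069 / 0.573 = 0.12 V⁻¹.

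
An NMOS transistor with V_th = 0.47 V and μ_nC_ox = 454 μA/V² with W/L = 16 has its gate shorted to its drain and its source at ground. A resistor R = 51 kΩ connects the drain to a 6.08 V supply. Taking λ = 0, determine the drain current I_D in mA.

I_D = 0.107 mA

With gate tied to drain, V_GS = V_DS ≥ V_GS − V_th, so the device is in saturation.
k_n = μ_nC_ox · (W/L) = 7.264 mA/V².
KCL at the drain: ½ k_n (V_GS − V_th)² = (V_DD − V_GS)/R.
Let x = V_GS − 0.47. Then 185 x² + x − 5.61 = 0, giving x = 0.171 V (positive root), so V_GS = 0.641 V.
I_D = (V_DD − V_GS)/R = (6.08 − 0.641) / 51 = 0.107 mA.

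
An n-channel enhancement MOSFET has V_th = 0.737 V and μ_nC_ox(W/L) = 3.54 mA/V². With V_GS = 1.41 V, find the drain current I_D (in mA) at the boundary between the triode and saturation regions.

I_D = 0.802 mA

At the boundary V_DS = V_ov = V_GS − V_th = 1.41 − 0.737 = 0.673 V.
I_D = ½ k_n V_ov² = 0.5 × 3.54 × 0.673² = 0.802 mA.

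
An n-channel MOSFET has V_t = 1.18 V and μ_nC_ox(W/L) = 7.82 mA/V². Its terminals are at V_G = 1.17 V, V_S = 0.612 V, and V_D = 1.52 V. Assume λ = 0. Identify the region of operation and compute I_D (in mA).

Cutoff; I_D = 0 mA

V_GS = V_G − V_S = 1.17 − 0.612 = 0.558 V; V_DS = V_D − V_S = 1.52 − 0.612 = 0.908 V.
V_GS = 0.558 V < V_t = 1.18 V, so the transistor is in cutoff.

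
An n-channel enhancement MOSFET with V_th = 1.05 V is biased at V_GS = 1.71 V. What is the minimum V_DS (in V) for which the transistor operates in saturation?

The boundary between triode and saturation is V_DS = V_GS − V_th = V_ov.
V_ov = 1.71 − 1.05 = 0.66 V.

V_DS,sat = 0.660 V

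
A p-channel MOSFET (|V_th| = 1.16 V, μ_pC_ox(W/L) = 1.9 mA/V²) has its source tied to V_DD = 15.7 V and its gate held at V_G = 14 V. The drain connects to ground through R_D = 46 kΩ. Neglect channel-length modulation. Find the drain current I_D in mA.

I_D = 0.277 mA

V_SG = V_DD − V_G = 15.7 − 14 = 1.7 V, so V_ov = 1.7 − 1.16 = 0.54 V.
Assume saturation: I_D = ½ k_p V_ov² = 0.5 × 1.9 × 0.54² = 0.277 mA, giving V_SD = V_DD − I_D R_D = 15.7 − 0.277 × 46 = 2.96 V.
V_SD = 2.96 V ≥ V_ov = 0.54 V, confirming saturation.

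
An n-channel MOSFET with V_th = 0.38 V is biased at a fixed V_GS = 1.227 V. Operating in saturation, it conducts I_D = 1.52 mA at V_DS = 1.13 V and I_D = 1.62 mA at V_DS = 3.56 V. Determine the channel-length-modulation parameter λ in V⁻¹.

λ = 0.0279 V⁻¹

With V_GS fixed, I_D ∝ (1 + λ V_DS) in saturation, so I_D2/I_D1 = (1 + λ V_DS2)/(1 + λ V_DS1).
1.62/1.52 = 1.066 = (1 + 3.56 λ)/(1 + 1.13 λ).
Solving: λ (I_D1 V_DS2 − I_D2 V_DS1) = I_D2 − I_D1, so λ = (1.62 − 1.52) / (1.52 × 3.56 − 1.62 × 1.13) = 0.1 / 3.58 = 0.0279 V⁻¹.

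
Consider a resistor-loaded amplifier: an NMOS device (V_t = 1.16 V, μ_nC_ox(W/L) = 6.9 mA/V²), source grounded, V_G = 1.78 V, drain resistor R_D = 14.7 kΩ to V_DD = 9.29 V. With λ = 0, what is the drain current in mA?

V_GS = V_G = 1.78 V, so V_ov = 1.78 − 1.16 = 0.62 V.
Assume saturation: I_D = ½ k_n V_ov² = 0.5 × 6.9 × 0.62² = 1.33 mA, giving V_DS = V_DD − I_D R_D = 9.29 − 1.33 × 14.7 = -10.2 V.
But -10.2 V < V_ov = 0.62 V, so the device is actually in triode.
In triode I_D = k_n[V_ov V_DS − ½ V_DS²] and I_D = (V_DD − V_DS)/R_D. Equating: 50.7 V_DS² − 63.89 V_DS + 9.29 = 0, giving V_DS = 0.168 V (the root below V_ov).
I_D = (9.29 − 0.168) / 14.7 = 0.621 mA.

I_D = 0.621 mA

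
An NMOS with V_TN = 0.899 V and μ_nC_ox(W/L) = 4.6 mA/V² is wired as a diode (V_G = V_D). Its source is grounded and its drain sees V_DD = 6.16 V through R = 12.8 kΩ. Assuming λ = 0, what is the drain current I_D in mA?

With gate tied to drain, V_GS = V_DS ≥ V_GS − V_TN, so the device is in saturation.
KCL at the drain: ½ k_n (V_GS − V_TN)² = (V_DD − V_GS)/R.
Let x = V_GS − 0.899. Then 29.4 x² + x − 5.261 = 0, giving x = 0.406 V (positive root), so V_GS = 1.31 V.
I_D = (V_DD − V_GS)/R = (6.16 − 1.31) / 12.8 = 0.379 mA.

I_D = 0.379 mA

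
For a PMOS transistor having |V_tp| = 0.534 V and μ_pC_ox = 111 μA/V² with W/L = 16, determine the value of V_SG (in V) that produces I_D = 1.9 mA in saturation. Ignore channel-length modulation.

k_p = μ_pC_ox · (W/L) = 1.776 mA/V².
In saturation I_D = ½ k_p (V_SG − |V_tp|)², so V_SG − |V_tp| = √(2 I_D / k_p) = √(2 × 1.9 / 1.776) = 1.46 V.
V_SG = 0.534 + 1.46 = 2 V.

V_SG = 2.00 V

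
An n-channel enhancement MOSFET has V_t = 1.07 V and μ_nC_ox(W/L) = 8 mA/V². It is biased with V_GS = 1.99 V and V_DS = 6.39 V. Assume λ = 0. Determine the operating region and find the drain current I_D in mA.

V_ov = V_GS − V_t = 1.99 − 1.07 = 0.92 V.
Since V_DS = 6.39 V ≥ V_ov = 0.92 V, the device is in saturation.
I_D = ½ k_n V_ov² = 0.5 × 8 × 0.92² = 3.39 mA.

Saturation; I_D = 3.39 mA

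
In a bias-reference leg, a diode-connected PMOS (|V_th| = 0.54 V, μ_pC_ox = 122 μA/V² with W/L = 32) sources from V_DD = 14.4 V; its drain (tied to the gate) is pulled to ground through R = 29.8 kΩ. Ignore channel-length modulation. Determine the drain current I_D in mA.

I_D = 0.449 mA

With gate tied to drain, V_SG = V_SD ≥ V_SG − |V_th|, so the device is in saturation.
k_p = μ_pC_ox · (W/L) = 3.904 mA/V².
KCL at the drain: ½ k_p (V_SG − |V_th|)² = (V_DD − V_SG)/R.
Let x = V_SG − 0.54. Then 58.2 x² + x − 13.86 = 0, giving x = 0.48 V (positive root), so V_SG = 1.02 V.
I_D = (V_DD − V_SG)/R = (14.4 − 1.02) / 29.8 = 0.449 mA.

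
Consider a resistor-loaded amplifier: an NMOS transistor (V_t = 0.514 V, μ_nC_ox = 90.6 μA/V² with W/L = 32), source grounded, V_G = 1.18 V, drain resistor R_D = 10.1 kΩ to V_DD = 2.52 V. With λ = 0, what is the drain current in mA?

V_GS = V_G = 1.18 V, so V_ov = 1.18 − 0.514 = 0.666 V.
k_n = μ_nC_ox · (W/L) = 2.899 mA/V².
Assume saturation: I_D = ½ k_n V_ov² = 0.5 × 2.899 × 0.666² = 0.643 mA, giving V_DS = V_DD − I_D R_D = 2.52 − 0.643 × 10.1 = -3.97 V.
But -3.97 V < V_ov = 0.666 V, so the device is actually in triode.
In triode I_D = k_n[V_ov V_DS − ½ V_DS²] and I_D = (V_DD − V_DS)/R_D. Equating: 14.6 V_DS² − 20.5 V_DS + 2.52 = 0, giving V_DS = 0.136 V (the root below V_ov).
I_D = (2.52 − 0.136) / 10.1 = 0.236 mA.

I_D = 0.236 mA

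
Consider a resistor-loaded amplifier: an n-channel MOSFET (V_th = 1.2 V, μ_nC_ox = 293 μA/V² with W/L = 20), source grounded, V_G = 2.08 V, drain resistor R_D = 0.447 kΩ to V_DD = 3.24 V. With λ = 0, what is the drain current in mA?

I_D = 2.27 mA

V_GS = V_G = 2.08 V, so V_ov = 2.08 − 1.2 = 0.88 V.
k_n = μ_nC_ox · (W/L) = 5.86 mA/V².
Assume saturation: I_D = ½ k_n V_ov² = 0.5 × 5.86 × 0.88² = 2.27 mA, giving V_DS = V_DD − I_D R_D = 3.24 − 2.27 × 0.447 = 2.23 V.
V_DS = 2.23 V ≥ V_ov = 0.88 V, confirming saturation.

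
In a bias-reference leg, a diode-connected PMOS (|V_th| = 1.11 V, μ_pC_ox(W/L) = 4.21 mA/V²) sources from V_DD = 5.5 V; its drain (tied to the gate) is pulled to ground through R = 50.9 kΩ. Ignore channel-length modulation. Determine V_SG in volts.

With gate tied to drain, V_SG = V_SD ≥ V_SG − |V_th|, so the device is in saturation.
KCL at the drain: ½ k_p (V_SG − |V_th|)² = (V_DD − V_SG)/R.
Let x = V_SG − 1.11. Then 107 x² + x − 4.39 = 0, giving x = 0.198 V (positive root), so V_SG = 1.31 V.
I_D = (V_DD − V_SG)/R = (5.5 − 1.31) / 50.9 = 0.0824 mA.

V_SG = 1.31 V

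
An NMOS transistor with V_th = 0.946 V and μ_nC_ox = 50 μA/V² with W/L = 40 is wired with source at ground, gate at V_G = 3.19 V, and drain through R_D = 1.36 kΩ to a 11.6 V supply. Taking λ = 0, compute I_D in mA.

V_GS = V_G = 3.19 V, so V_ov = 3.19 − 0.946 = 2.24 V.
k_n = μ_nC_ox · (W/L) = 2 mA/V².
Assume saturation: I_D = ½ k_n V_ov² = 0.5 × 2 × 2.24² = 5.04 mA, giving V_DS = V_DD − I_D R_D = 11.6 − 5.04 × 1.36 = 4.75 V.
V_DS = 4.75 V ≥ V_ov = 2.24 V, confirming saturation.

I_D = 5.04 mA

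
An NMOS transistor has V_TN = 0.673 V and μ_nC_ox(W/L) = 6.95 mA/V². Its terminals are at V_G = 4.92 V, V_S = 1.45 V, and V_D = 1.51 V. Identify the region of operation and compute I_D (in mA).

V_GS = V_G − V_S = 4.92 − 1.45 = 3.47 V; V_DS = V_D − V_S = 1.51 − 1.45 = 0.06 V.
V_ov = V_GS − V_TN = 3.47 − 0.673 = 2.8 V.
Since V_DS = 0.06 V < V_ov = 2.8 V, the device is in the triode region.
I_D = k_n [V_ov · V_DS − ½ V_DS²] = 6.95 × [2.8 × 0.06 − 0.5 × 0.06²] = 1.15 mA.

Triode; I_D = 1.15 mA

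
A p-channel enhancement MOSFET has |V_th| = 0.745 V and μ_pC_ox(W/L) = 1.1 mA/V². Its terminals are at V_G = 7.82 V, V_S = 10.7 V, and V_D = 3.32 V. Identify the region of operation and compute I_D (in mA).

V_SG = V_S − V_G = 10.7 − 7.82 = 2.88 V; V_SD = V_S − V_D = 10.7 − 3.32 = 7.38 V.
V_ov = V_SG − |V_th| = 2.88 − 0.745 = 2.13 V.
Since V_SD = 7.38 V ≥ V_ov = 2.13 V, the device is in saturation.
I_D = ½ k_p V_ov² = 0.5 × 1.1 × 2.13² = 2.51 mA.

Saturation; I_D = 2.51 mA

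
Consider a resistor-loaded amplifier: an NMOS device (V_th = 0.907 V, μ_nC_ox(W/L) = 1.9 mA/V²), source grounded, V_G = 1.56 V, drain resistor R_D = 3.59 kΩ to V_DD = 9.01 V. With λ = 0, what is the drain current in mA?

I_D = 0.405 mA

V_GS = V_G = 1.56 V, so V_ov = 1.56 − 0.907 = 0.653 V.
Assume saturation: I_D = ½ k_n V_ov² = 0.5 × 1.9 × 0.653² = 0.405 mA, giving V_DS = V_DD − I_D R_D = 9.01 − 0.405 × 3.59 = 7.56 V.
V_DS = 7.56 V ≥ V_ov = 0.653 V, confirming saturation.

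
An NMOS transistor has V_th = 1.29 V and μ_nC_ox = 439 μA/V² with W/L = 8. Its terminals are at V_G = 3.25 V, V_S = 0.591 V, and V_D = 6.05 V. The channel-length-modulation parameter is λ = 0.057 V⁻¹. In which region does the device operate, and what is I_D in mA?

Saturation; I_D = 4.32 mA

V_GS = V_G − V_S = 3.25 − 0.591 = 2.66 V; V_DS = V_D − V_S = 6.05 − 0.591 = 5.46 V.
k_n = μ_nC_ox · (W/L) = 3.512 mA/V².
V_ov = V_GS − V_th = 2.66 − 1.29 = 1.37 V.
Since V_DS = 5.46 V ≥ V_ov = 1.37 V, the device is in saturation.
I_D = ½ k_n V_ov² (1 + λ V_DS) = 0.5 × 3.512 × 1.37² × (1 + 0.057 × 5.46) = 4.32 mA.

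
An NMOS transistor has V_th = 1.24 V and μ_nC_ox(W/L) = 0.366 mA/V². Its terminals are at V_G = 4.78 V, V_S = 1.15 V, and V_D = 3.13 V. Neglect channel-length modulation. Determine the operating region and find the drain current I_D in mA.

V_GS = V_G − V_S = 4.78 − 1.15 = 3.63 V; V_DS = V_D − V_S = 3.13 − 1.15 = 1.98 V.
V_ov = V_GS − V_th = 3.63 − 1.24 = 2.39 V.
Since V_DS = 1.98 V < V_ov = 2.39 V, the device is in the triode region.
I_D = k_n [V_ov · V_DS − ½ V_DS²] = 0.366 × [2.39 × 1.98 − 0.5 × 1.98²] = 1.01 mA.

Triode; I_D = 1.01 mA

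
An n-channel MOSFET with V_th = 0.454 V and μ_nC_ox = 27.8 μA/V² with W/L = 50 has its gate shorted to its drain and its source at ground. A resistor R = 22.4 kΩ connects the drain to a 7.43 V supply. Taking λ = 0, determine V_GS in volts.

With gate tied to drain, V_GS = V_DS ≥ V_GS − V_th, so the device is in saturation.
k_n = μ_nC_ox · (W/L) = 1.39 mA/V².
KCL at the drain: ½ k_n (V_GS − V_th)² = (V_DD − V_GS)/R.
Let x = V_GS − 0.454. Then 15.6 x² + x − 6.976 = 0, giving x = 0.638 V (positive root), so V_GS = 1.09 V.
I_D = (V_DD − V_GS)/R = (7.43 − 1.09) / 22.4 = 0.283 mA.

V_GS = 1.09 V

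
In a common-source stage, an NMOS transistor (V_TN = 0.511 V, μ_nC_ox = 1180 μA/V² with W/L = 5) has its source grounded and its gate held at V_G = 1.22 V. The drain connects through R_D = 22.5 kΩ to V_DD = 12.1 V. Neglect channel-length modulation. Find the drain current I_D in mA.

V_GS = V_G = 1.22 V, so V_ov = 1.22 − 0.511 = 0.709 V.
k_n = μ_nC_ox · (W/L) = 5.9 mA/V².
Assume saturation: I_D = ½ k_n V_ov² = 0.5 × 5.9 × 0.709² = 1.48 mA, giving V_DS = V_DD − I_D R_D = 12.1 − 1.48 × 22.5 = -21.3 V.
But -21.3 V < V_ov = 0.709 V, so the device is actually in triode.
In triode I_D = k_n[V_ov V_DS − ½ V_DS²] and I_D = (V_DD − V_DS)/R_D. Equating: 66.4 V_DS² − 95.12 V_DS + 12.1 = 0, giving V_DS = 0.141 V (the root below V_ov).
I_D = (12.1 − 0.141) / 22.5 = 0.532 mA.

I_D = 0.532 mA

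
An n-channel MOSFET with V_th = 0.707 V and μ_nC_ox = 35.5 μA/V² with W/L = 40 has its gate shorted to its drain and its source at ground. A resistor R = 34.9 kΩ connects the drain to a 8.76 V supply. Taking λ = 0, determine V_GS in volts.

V_GS = 1.26 V

With gate tied to drain, V_GS = V_DS ≥ V_GS − V_th, so the device is in saturation.
k_n = μ_nC_ox · (W/L) = 1.42 mA/V².
KCL at the drain: ½ k_n (V_GS − V_th)² = (V_DD − V_GS)/R.
Let x = V_GS − 0.707. Then 24.8 x² + x − 8.053 = 0, giving x = 0.55 V (positive root), so V_GS = 1.26 V.
I_D = (V_DD − V_GS)/R = (8.76 − 1.26) / 34.9 = 0.215 mA.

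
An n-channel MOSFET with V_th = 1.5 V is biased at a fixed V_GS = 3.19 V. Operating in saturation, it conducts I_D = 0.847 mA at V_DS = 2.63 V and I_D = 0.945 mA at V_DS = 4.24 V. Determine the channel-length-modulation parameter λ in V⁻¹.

With V_GS fixed, I_D ∝ (1 + λ V_DS) in saturation, so I_D2/I_D1 = (1 + λ V_DS2)/(1 + λ V_DS1).
0.945/0.847 = 1.116 = (1 + 4.24 λ)/(1 + 2.63 λ).
Solving: λ (I_D1 V_DS2 − I_D2 V_DS1) = I_D2 − I_D1, so λ = (0.945 − 0.847) / (0.847 × 4.24 − 0.945 × 2.63) = 0.098 / 1.11 = 0.0886 V⁻¹.

λ = 0.0886 V⁻¹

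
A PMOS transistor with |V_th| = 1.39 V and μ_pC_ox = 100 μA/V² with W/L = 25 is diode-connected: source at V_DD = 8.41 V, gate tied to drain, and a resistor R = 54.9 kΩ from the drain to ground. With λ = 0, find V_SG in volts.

With gate tied to drain, V_SG = V_SD ≥ V_SG − |V_th|, so the device is in saturation.
k_p = μ_pC_ox · (W/L) = 2.5 mA/V².
KCL at the drain: ½ k_p (V_SG − |V_th|)² = (V_DD − V_SG)/R.
Let x = V_SG − 1.39. Then 68.6 x² + x − 7.02 = 0, giving x = 0.313 V (positive root), so V_SG = 1.7 V.
I_D = (V_DD − V_SG)/R = (8.41 − 1.7) / 54.9 = 0.122 mA.

V_SG = 1.70 V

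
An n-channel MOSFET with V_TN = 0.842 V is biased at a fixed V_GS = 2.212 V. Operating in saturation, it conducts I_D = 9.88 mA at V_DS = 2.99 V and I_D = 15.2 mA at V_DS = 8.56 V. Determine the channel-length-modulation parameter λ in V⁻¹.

λ = 0.136 V⁻¹

With V_GS fixed, I_D ∝ (1 + λ V_DS) in saturation, so I_D2/I_D1 = (1 + λ V_DS2)/(1 + λ V_DS1).
15.2/9.88 = 1.538 = (1 + 8.56 λ)/(1 + 2.99 λ).
Solving: λ (I_D1 V_DS2 − I_D2 V_DS1) = I_D2 − I_D1, so λ = (15.2 − 9.88) / (9.88 × 8.56 − 15.2 × 2.99) = 5.32 / 39.1 = 0.136 V⁻¹.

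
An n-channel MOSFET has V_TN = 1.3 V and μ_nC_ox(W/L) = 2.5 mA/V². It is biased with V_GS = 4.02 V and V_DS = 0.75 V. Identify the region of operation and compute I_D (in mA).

V_ov = V_GS − V_TN = 4.02 − 1.3 = 2.72 V.
Since V_DS = 0.75 V < V_ov = 2.72 V, the device is in the triode region.
I_D = k_n [V_ov · V_DS − ½ V_DS²] = 2.5 × [2.72 × 0.75 − 0.5 × 0.75²] = 4.4 mA.

Triode; I_D = 4.40 mA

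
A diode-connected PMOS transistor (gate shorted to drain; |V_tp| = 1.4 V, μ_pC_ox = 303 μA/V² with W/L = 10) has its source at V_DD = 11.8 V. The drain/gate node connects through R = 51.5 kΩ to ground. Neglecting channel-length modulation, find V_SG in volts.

V_SG = 1.76 V

With gate tied to drain, V_SG = V_SD ≥ V_SG − |V_tp|, so the device is in saturation.
k_p = μ_pC_ox · (W/L) = 3.03 mA/V².
KCL at the drain: ½ k_p (V_SG − |V_tp|)² = (V_DD − V_SG)/R.
Let x = V_SG − 1.4. Then 78 x² + x − 10.4 = 0, giving x = 0.359 V (positive root), so V_SG = 1.76 V.
I_D = (V_DD − V_SG)/R = (11.8 − 1.76) / 51.5 = 0.195 mA.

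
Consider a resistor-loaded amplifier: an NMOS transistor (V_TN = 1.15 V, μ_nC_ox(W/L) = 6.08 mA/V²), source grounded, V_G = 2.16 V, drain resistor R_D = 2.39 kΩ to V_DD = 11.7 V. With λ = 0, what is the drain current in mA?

V_GS = V_G = 2.16 V, so V_ov = 2.16 − 1.15 = 1.01 V.
Assume saturation: I_D = ½ k_n V_ov² = 0.5 × 6.08 × 1.01² = 3.1 mA, giving V_DS = V_DD − I_D R_D = 11.7 − 3.1 × 2.39 = 4.29 V.
V_DS = 4.29 V ≥ V_ov = 1.01 V, confirming saturation.

I_D = 3.10 mA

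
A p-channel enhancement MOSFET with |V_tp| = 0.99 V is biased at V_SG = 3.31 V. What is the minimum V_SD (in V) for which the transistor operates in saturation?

The boundary between triode and saturation is V_SD = V_SG − |V_tp| = V_ov.
V_ov = 3.31 − 0.99 = 2.32 V.

V_SD,sat = 2.32 V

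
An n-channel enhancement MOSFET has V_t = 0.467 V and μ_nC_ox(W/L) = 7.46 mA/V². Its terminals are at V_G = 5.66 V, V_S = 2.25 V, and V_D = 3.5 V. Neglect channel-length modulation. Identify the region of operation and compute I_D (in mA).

V_GS = V_G − V_S = 5.66 − 2.25 = 3.41 V; V_DS = V_D − V_S = 3.5 − 2.25 = 1.25 V.
V_ov = V_GS − V_t = 3.41 − 0.467 = 2.94 V.
Since V_DS = 1.25 V < V_ov = 2.94 V, the device is in the triode region.
I_D = k_n [V_ov · V_DS − ½ V_DS²] = 7.46 × [2.94 × 1.25 − 0.5 × 1.25²] = 21.6 mA.

Triode; I_D = 21.6 mA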